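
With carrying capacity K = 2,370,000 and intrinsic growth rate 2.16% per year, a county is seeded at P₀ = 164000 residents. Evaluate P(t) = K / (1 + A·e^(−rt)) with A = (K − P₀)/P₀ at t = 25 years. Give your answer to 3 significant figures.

≈ 268,000 residents

A = (2370000 − 164000)/164000 = 13.45122
P(25) = 2370000 / (1 + 13.45122·e^(−0.0216·25)) = 2370000 / (1 + 13.45122·0.582748)
= 2370000 / 8.83867 ≈ 268139.75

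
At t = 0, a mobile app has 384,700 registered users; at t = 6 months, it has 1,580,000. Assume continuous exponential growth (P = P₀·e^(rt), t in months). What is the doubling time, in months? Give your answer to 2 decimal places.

doubling time ≈ 2.94 months

r = ln(1580000/384700) / 6 = ln(4.1071) / 6 ≈ 0.235453 per month
doubling time = ln 2 / |r| = 0.69315 / 0.235453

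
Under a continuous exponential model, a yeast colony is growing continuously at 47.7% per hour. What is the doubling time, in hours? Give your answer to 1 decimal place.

doubling time ≈ 1.5 hours

doubling time = ln(2) / |r| = 0.69315 / 0.477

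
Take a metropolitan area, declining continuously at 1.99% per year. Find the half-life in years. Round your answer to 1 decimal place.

half-life ≈ 34.8 years

half-life = ln(2) / |r| = 0.69315 / 0.0199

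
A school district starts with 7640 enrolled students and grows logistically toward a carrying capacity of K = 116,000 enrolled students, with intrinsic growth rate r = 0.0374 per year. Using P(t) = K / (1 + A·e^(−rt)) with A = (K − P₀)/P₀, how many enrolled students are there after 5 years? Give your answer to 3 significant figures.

A = (116000 − 7640)/7640 = 14.18325
P(5) = 116000 / (1 + 14.18325·e^(−0.0374·5)) = 116000 / (1 + 14.18325·0.829444)
= 116000 / 12.7642 ≈ 9087.91

≈ 9,090 enrolled students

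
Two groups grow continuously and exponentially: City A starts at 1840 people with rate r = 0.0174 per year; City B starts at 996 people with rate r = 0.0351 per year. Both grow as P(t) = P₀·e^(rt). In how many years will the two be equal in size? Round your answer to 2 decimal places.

1840·e^(0.0174t) = 996·e^(0.0351t)
1840/996 = e^((0.0351 − 0.0174)t) → ln(1.84739) = 0.0177·t
t = 0.61377 / 0.0177

t ≈ 34.68 years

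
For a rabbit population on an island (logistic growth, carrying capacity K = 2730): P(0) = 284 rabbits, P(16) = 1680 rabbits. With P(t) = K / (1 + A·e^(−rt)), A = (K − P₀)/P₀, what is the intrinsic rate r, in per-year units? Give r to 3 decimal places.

r ≈ 0.164 per year

A = (2730 − 284)/284 = 8.61268
1680 = 2730/(1 + 8.61268·e^(−r·16)) → e^(−16r) = (1.625 − 1)/8.61268 = 0.072567
r = −ln(0.072567)/16 = 2.62324/16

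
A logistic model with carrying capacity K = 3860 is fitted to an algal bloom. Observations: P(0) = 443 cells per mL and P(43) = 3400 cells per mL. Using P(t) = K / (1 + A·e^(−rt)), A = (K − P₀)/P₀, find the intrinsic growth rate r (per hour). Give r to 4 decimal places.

A = (3860 − 443)/443 = 7.71332
3400 = 3860/(1 + 7.71332·e^(−r·43)) → e^(−43r) = (1.13529 − 1)/7.71332 = 0.01754
r = −ln(0.01754)/43 = 4.04325/43

r ≈ 0.0940 per hour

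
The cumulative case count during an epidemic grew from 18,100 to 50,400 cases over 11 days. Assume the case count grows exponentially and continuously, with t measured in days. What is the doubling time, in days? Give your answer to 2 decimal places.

r = ln(50400/18100) / 11 = ln(2.78453) / 11 ≈ 0.093098 per day
doubling time = ln 2 / |r| = 0.69315 / 0.093098

doubling time ≈ 7.45 days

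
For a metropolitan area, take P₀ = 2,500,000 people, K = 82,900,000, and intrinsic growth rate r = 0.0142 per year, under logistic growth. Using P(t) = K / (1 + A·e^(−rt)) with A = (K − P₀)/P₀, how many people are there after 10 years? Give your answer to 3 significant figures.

≈ 2,870,000 people

A = (82900000 − 2500000)/2500000 = 32.16
P(10) = 82900000 / (1 + 32.16·e^(−0.0142·10)) = 82900000 / (1 + 32.16·0.867621)
= 82900000 / 28.9027 ≈ 2868244.18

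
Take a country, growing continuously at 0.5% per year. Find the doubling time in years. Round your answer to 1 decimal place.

doubling time = ln(2) / |r| = 0.69315 / 0.005

doubling time ≈ 138.6 years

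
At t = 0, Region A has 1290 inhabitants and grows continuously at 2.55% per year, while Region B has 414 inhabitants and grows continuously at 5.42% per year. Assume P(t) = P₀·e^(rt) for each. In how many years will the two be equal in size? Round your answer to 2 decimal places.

1290·e^(0.0255t) = 414·e^(0.0542t)
1290/414 = e^((0.0542 − 0.0255)t) → ln(3.11594) = 0.0287·t
t = 1.13653 / 0.0287

t ≈ 39.60 years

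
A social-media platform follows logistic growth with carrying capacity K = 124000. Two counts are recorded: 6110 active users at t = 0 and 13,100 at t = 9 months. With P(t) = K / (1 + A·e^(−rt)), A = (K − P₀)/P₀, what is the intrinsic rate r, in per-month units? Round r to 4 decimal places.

r ≈ 0.0915 per month

A = (124000 − 6110)/6110 = 19.2946
13100 = 124000/(1 + 19.2946·e^(−r·9)) → e^(−9r) = (9.46565 − 1)/19.2946 = 0.438757
r = −ln(0.438757)/9 = 0.82381/9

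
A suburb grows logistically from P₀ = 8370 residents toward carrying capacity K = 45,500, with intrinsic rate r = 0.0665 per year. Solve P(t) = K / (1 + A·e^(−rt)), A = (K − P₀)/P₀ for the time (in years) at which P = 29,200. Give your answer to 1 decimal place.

A = (45500 − 8370)/8370 = 4.43608
29200 = 45500/(1 + 4.43608·e^(−0.0665t)) → 1 + 4.43608·e^(−0.0665t) = 1.55822
e^(−0.0665t) = 0.125836 → t = ln(7.94684)/0.0665 = 2.07277/0.0665

t ≈ 31.2 years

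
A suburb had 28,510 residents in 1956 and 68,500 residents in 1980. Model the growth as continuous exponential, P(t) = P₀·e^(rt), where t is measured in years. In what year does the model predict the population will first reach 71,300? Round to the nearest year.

year 1981

r = ln(68500/28510) / 24 = 0.87658/24 ≈ 0.036524 per year
t = ln(71300/28510) / r = 0.91664/0.036524 ≈ 25.1 years after 1956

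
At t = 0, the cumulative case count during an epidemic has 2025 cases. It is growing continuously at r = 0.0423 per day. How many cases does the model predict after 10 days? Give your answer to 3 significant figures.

P(10) = 2025 · e^(0.0423·10) = 2025 · e^(0.423)
= 2025 · 1.52653 ≈ 3091.23

≈ 3,090 cases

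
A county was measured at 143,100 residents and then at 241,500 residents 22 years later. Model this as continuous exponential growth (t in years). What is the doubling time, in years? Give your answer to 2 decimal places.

doubling time ≈ 29.14 years

r = ln(241500/143100) / 22 = ln(1.68763) / 22 ≈ 0.023788 per year
doubling time = ln 2 / |r| = 0.69315 / 0.023788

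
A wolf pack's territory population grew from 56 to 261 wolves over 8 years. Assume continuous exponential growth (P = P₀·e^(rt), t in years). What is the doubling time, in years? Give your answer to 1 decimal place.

doubling time ≈ 3.6 years

r = ln(261/56) / 8 = ln(4.66071) / 8 ≈ 0.192396 per year
doubling time = ln 2 / |r| = 0.69315 / 0.192396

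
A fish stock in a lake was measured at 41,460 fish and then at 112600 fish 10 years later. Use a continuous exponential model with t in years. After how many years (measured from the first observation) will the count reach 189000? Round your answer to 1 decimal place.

t ≈ 15.2 years

r = ln(112600/41460) / 10 ≈ 0.099911 per year
t = ln(189000/41460) / r = 1.51702 / 0.099911 ≈ 15.184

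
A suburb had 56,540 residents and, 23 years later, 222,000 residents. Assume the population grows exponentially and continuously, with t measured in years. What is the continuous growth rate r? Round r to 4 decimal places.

222000 = 56540 · e^(r·23)
e^(23r) = 222000/56540 = 3.92642
r = ln(3.92642) / 23 = 1.36773 / 23

r ≈ 0.0595 per year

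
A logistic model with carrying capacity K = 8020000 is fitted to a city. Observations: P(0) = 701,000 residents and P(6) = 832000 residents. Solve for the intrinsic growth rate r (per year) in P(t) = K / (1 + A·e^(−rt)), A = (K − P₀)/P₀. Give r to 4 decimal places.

r ≈ 0.0316 per year

A = (8020000 − 701000)/701000 = 10.4408
832000 = 8020000/(1 + 10.4408·e^(−r·6)) → e^(−6r) = (9.63942 − 1)/10.4408 = 0.827468
r = −ln(0.827468)/6 = 0.18939/6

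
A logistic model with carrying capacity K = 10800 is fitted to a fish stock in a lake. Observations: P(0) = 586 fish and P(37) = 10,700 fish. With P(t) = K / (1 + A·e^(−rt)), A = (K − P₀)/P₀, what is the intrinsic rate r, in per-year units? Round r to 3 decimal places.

A = (10800 − 586)/586 = 17.43003
10700 = 10800/(1 + 17.43003·e^(−r·37)) → e^(−37r) = (1.00935 − 1)/17.43003 = 0.000536
r = −ln(0.000536)/37 = 7.53102/37

r ≈ 0.204 per year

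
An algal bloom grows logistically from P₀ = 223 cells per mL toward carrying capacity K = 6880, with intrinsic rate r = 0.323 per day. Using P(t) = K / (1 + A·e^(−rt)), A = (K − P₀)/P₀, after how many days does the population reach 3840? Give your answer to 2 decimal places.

A = (6880 − 223)/223 = 29.85202
3840 = 6880/(1 + 29.85202·e^(−0.323t)) → 1 + 29.85202·e^(−0.323t) = 1.79167
e^(−0.323t) = 0.02652 → t = ln(37.70781)/0.323 = 3.62987/0.323

t ≈ 11.24 days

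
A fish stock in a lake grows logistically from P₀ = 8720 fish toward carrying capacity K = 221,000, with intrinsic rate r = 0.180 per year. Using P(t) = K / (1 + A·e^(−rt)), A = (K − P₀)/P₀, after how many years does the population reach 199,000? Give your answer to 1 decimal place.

t ≈ 30.0 years

A = (221000 − 8720)/8720 = 24.34404
199000 = 221000/(1 + 24.34404·e^(−0.18t)) → 1 + 24.34404·e^(−0.18t) = 1.11055
e^(−0.18t) = 0.004541 → t = ln(220.20288)/0.18 = 5.39455/0.18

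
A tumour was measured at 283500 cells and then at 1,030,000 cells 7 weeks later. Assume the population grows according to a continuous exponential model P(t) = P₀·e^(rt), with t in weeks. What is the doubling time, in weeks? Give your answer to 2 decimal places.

doubling time ≈ 3.76 weeks

r = ln(1030000/283500) / 7 = ln(3.63316) / 7 ≈ 0.1843 per week
doubling time = ln 2 / |r| = 0.69315 / 0.1843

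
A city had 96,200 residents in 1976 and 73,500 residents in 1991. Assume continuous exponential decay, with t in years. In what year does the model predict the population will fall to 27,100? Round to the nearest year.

r = ln(73500/96200) / 15 = -0.26914/15 ≈ -0.017943 per year
t = ln(27100/96200) / r = -1.2669/-0.017943 ≈ 70.61 years after 1976

year 2047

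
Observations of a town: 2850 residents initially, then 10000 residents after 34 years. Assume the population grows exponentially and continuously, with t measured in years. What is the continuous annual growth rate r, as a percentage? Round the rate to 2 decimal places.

r ≈ 3.69% per year

10000 = 2850 · e^(r·34)
e^(34r) = 10000/2850 = 3.50877
r = ln(3.50877) / 34 = 1.25527 / 34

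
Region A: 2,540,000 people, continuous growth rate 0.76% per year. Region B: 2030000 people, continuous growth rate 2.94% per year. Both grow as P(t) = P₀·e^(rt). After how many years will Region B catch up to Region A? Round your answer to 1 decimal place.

t ≈ 10.3 years

2540000·e^(0.0076t) = 2030000·e^(0.0294t)
2540000/2030000 = e^((0.0294 − 0.0076)t) → ln(1.25123) = 0.0218·t
t = 0.22413 / 0.0218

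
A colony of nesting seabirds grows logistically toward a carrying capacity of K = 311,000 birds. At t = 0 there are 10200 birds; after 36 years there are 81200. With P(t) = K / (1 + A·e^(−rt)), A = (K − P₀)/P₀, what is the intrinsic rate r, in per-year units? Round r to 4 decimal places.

r ≈ 0.0651 per year

A = (311000 − 10200)/10200 = 29.4902
81200 = 311000/(1 + 29.4902·e^(−r·36)) → e^(−36r) = (3.83005 − 1)/29.4902 = 0.095966
r = −ln(0.095966)/36 = 2.34376/36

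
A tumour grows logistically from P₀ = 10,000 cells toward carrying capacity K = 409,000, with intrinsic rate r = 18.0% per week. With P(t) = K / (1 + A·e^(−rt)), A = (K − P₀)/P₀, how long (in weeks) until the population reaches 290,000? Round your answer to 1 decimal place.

t ≈ 25.4 weeks

A = (409000 − 10000)/10000 = 39.9
290000 = 409000/(1 + 39.9·e^(−0.18t)) → 1 + 39.9·e^(−0.18t) = 1.41034
e^(−0.18t) = 0.010284 → t = ln(97.23529)/0.18 = 4.57713/0.18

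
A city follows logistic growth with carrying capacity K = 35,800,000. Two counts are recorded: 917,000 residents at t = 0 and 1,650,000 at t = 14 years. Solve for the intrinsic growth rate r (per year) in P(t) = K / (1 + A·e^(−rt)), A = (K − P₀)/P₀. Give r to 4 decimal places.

r ≈ 0.0435 per year

A = (35800000 − 917000)/917000 = 38.04035
1650000 = 35800000/(1 + 38.04035·e^(−r·14)) → e^(−14r) = (21.69697 − 1)/38.04035 = 0.544079
r = −ln(0.544079)/14 = 0.60866/14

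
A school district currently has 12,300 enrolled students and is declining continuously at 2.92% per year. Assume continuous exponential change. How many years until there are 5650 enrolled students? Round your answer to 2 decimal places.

5650 = 12300 · e^(-0.0292·t)
t = ln(5650/12300) / -0.0292 = ln(0.45935) / -0.0292 = -0.77794 / -0.0292

t ≈ 26.64 years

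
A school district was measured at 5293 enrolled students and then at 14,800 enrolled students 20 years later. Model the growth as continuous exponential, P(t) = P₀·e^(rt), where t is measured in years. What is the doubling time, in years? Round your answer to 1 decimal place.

r = ln(14800/5293) / 20 = ln(2.79615) / 20 ≈ 0.051412 per year
doubling time = ln 2 / |r| = 0.69315 / 0.051412

doubling time ≈ 13.5 years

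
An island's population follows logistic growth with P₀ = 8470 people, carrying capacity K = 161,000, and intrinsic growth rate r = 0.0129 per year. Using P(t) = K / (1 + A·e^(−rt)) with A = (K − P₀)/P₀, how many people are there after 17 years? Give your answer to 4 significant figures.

A = (161000 − 8470)/8470 = 18.00826
P(17) = 161000 / (1 + 18.00826·e^(−0.0129·17)) = 161000 / (1 + 18.00826·0.803081)
= 161000 / 15.46209 ≈ 10412.56

≈ 10,410 people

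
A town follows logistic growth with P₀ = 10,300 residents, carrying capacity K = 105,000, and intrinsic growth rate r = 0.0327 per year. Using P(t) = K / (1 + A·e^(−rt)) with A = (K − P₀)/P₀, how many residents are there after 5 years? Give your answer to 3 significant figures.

≈ 11,900 residents

A = (105000 − 10300)/10300 = 9.19417
P(5) = 105000 / (1 + 9.19417·e^(−0.0327·5)) = 105000 / (1 + 9.19417·0.849166)
= 105000 / 8.80739 ≈ 11921.81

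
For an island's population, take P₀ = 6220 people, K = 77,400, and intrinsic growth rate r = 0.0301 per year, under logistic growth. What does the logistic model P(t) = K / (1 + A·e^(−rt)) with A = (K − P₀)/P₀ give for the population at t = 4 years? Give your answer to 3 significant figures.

A = (77400 − 6220)/6220 = 11.44373
P(4) = 77400 / (1 + 11.44373·e^(−0.0301·4)) = 77400 / (1 + 11.44373·0.886566)
= 77400 / 11.14562 ≈ 6944.43

≈ 6,940 people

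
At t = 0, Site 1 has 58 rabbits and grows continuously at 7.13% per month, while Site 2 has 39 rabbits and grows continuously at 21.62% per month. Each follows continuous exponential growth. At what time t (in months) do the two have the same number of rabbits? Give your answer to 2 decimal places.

58·e^(0.0713t) = 39·e^(0.2162t)
58/39 = e^((0.2162 − 0.0713)t) → ln(1.48718) = 0.1449·t
t = 0.39688 / 0.1449

t ≈ 2.74 months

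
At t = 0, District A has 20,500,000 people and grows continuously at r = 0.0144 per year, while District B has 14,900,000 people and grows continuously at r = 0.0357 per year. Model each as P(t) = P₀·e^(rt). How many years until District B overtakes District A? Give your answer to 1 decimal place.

t ≈ 15.0 years

20500000·e^(0.0144t) = 14900000·e^(0.0357t)
20500000/14900000 = e^((0.0357 − 0.0144)t) → ln(1.37584) = 0.0213·t
t = 0.31906 / 0.0213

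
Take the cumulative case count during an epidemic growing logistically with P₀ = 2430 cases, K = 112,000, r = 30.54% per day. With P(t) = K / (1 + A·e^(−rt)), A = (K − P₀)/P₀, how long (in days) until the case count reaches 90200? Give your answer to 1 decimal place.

A = (112000 − 2430)/2430 = 45.09053
90200 = 112000/(1 + 45.09053·e^(−0.3054t)) → 1 + 45.09053·e^(−0.3054t) = 1.24169
e^(−0.3054t) = 0.00536 → t = ln(186.56726)/0.3054 = 5.22879/0.3054

t ≈ 17.1 days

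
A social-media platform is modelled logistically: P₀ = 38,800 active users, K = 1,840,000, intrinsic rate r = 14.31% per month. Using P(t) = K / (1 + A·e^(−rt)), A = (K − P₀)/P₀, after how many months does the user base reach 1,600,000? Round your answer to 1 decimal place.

A = (1840000 − 38800)/38800 = 46.42268
1600000 = 1840000/(1 + 46.42268·e^(−0.1431t)) → 1 + 46.42268·e^(−0.1431t) = 1.15
e^(−0.1431t) = 0.003231 → t = ln(309.48454)/0.1431 = 5.73491/0.1431

t ≈ 40.1 months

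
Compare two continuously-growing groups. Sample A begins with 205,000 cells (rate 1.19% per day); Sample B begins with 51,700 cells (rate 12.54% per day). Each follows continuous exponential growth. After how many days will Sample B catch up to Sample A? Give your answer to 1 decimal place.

t ≈ 12.1 days

205000·e^(0.0119t) = 51700·e^(0.1254t)
205000/51700 = e^((0.1254 − 0.0119)t) → ln(3.96518) = 0.1135·t
t = 1.37755 / 0.1135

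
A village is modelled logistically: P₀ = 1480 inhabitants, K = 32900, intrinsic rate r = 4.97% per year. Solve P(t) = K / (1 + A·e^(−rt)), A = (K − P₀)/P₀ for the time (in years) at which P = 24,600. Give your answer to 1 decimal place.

t ≈ 83.3 years

A = (32900 − 1480)/1480 = 21.22973
24600 = 32900/(1 + 21.22973·e^(−0.0497t)) → 1 + 21.22973·e^(−0.0497t) = 1.3374
e^(−0.0497t) = 0.015893 → t = ln(62.92185)/0.0497 = 4.14189/0.0497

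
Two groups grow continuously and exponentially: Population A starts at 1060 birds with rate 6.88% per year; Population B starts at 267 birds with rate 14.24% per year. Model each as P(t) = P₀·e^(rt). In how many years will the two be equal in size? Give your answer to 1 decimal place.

1060·e^(0.0688t) = 267·e^(0.1424t)
1060/267 = e^((0.1424 − 0.0688)t) → ln(3.97004) = 0.0736·t
t = 1.37878 / 0.0736

t ≈ 18.7 years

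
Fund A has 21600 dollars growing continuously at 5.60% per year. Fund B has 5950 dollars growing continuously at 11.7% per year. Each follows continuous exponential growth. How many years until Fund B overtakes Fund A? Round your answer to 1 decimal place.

t ≈ 21.1 years

21600·e^(0.056t) = 5950·e^(0.117t)
21600/5950 = e^((0.117 − 0.056)t) → ln(3.63025) = 0.061·t
t = 1.2893 / 0.061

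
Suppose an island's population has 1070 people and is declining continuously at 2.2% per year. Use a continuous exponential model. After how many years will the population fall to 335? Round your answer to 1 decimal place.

335 = 1070 · e^(-0.022·t)
t = ln(335/1070) / -0.022 = ln(0.31308) / -0.022 = -1.16128 / -0.022

t ≈ 52.8 years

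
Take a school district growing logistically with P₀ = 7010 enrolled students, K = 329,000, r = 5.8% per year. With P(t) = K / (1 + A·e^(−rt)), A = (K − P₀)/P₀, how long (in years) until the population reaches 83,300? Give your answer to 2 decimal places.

A = (329000 − 7010)/7010 = 45.93295
83300 = 329000/(1 + 45.93295·e^(−0.058t)) → 1 + 45.93295·e^(−0.058t) = 3.94958
e^(−0.058t) = 0.064215 → t = ln(15.57271)/0.058 = 2.74552/0.058

t ≈ 47.34 years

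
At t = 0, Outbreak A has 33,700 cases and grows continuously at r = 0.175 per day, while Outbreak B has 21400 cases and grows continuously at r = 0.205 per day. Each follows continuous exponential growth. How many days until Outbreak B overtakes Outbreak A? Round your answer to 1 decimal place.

t ≈ 15.1 days

33700·e^(0.175t) = 21400·e^(0.205t)
33700/21400 = e^((0.205 − 0.175)t) → ln(1.57477) = 0.03·t
t = 0.45411 / 0.03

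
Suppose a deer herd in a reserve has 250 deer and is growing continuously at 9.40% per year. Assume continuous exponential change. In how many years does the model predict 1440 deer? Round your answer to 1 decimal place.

t ≈ 18.6 years

1440 = 250 · e^(0.094·t)
t = ln(1440/250) / 0.094 = ln(5.76) / 0.094 = 1.75094 / 0.094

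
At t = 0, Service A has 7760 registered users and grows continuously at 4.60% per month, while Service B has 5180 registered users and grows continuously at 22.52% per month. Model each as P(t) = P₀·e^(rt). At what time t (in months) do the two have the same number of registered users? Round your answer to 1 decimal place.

t ≈ 2.3 months

7760·e^(0.046t) = 5180·e^(0.2252t)
7760/5180 = e^((0.2252 − 0.046)t) → ln(1.49807) = 0.1792·t
t = 0.40418 / 0.1792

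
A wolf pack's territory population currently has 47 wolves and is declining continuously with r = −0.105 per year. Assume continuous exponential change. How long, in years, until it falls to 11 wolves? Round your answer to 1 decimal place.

11 = 47 · e^(-0.105·t)
t = ln(11/47) / -0.105 = ln(0.23404) / -0.105 = -1.45225 / -0.105

t ≈ 13.8 years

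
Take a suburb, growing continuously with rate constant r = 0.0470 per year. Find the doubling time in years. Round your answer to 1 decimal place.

doubling time = ln(2) / |r| = 0.69315 / 0.047

doubling time ≈ 14.7 years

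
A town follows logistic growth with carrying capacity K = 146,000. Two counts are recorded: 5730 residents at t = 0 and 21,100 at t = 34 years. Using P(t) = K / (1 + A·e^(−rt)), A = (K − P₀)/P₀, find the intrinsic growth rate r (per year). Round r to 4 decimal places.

A = (146000 − 5730)/5730 = 24.47993
21100 = 146000/(1 + 24.47993·e^(−r·34)) → e^(−34r) = (6.91943 − 1)/24.47993 = 0.241808
r = −ln(0.241808)/34 = 1.41961/34

r ≈ 0.0418 per year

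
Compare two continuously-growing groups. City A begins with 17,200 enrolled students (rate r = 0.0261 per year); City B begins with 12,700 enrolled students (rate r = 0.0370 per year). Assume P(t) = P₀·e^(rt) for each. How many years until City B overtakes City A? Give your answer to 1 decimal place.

t ≈ 27.8 years

17200·e^(0.0261t) = 12700·e^(0.037t)
17200/12700 = e^((0.037 − 0.0261)t) → ln(1.35433) = 0.0109·t
t = 0.30331 / 0.0109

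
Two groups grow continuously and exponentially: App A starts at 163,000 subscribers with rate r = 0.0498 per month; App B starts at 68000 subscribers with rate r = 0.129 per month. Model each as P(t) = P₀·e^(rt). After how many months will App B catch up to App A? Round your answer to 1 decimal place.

163000·e^(0.0498t) = 68000·e^(0.129t)
163000/68000 = e^((0.129 − 0.0498)t) → ln(2.39706) = 0.0792·t
t = 0.87424 / 0.0792

t ≈ 11.0 months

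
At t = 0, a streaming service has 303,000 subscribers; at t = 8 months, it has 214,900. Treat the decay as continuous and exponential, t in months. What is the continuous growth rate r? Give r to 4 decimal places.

214900 = 303000 · e^(r·8)
e^(8r) = 214900/303000 = 0.70924
r = ln(0.70924) / 8 = -0.34356 / 8

r ≈ -0.0429 per month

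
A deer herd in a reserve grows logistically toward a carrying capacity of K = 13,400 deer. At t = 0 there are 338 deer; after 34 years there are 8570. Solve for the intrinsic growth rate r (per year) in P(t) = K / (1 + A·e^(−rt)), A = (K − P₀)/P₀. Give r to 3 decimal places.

A = (13400 − 338)/338 = 38.64497
8570 = 13400/(1 + 38.64497·e^(−r·34)) → e^(−34r) = (1.56359 − 1)/38.64497 = 0.014584
r = −ln(0.014584)/34 = 4.22784/34

r ≈ 0.124 per year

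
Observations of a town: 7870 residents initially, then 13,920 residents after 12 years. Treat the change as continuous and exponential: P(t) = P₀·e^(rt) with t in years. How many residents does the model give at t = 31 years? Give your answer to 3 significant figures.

r = ln(13920/7870) / 12 ≈ 0.047522 per year
P(31) = 7870 · e^(0.047522·31) = 7870 · 4.36315 ≈ 34337.98

≈ 34,300 residents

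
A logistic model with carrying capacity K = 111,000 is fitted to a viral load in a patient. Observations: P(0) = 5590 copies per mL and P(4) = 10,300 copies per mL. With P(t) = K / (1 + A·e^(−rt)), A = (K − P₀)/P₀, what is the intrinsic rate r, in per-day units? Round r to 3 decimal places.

r ≈ 0.164 per day

A = (111000 − 5590)/5590 = 18.85689
10300 = 111000/(1 + 18.85689·e^(−r·4)) → e^(−4r) = (10.7767 − 1)/18.85689 = 0.518468
r = −ln(0.518468)/4 = 0.65688/4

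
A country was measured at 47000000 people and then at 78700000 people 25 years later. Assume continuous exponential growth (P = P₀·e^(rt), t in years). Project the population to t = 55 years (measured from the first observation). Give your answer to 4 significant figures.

≈ 146,100,000 people

r = ln(78700000/47000000) / 25 ≈ 0.02062 per year
P(55) = 47000000 · e^(0.02062·55) = 47000000 · 3.10834 ≈ 146092184.02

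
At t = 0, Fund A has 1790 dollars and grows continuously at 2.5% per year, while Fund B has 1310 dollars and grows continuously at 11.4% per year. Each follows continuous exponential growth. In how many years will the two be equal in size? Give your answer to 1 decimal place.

t ≈ 3.5 years

1790·e^(0.025t) = 1310·e^(0.114t)
1790/1310 = e^((0.114 − 0.025)t) → ln(1.36641) = 0.089·t
t = 0.31219 / 0.089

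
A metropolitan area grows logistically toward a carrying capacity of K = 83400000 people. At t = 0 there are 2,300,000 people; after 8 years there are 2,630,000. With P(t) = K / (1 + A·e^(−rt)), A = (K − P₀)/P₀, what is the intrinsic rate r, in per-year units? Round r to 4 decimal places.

A = (83400000 − 2300000)/2300000 = 35.26087
2630000 = 83400000/(1 + 35.26087·e^(−r·8)) → e^(−8r) = (31.71103 − 1)/35.26087 = 0.870966
r = −ln(0.870966)/8 = 0.13815/8

r ≈ 0.0173 per year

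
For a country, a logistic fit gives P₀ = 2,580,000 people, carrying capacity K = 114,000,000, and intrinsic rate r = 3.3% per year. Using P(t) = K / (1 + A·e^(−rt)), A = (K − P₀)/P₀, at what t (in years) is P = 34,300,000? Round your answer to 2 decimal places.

t ≈ 88.56 years

A = (114000000 − 2580000)/2580000 = 43.18605
34300000 = 114000000/(1 + 43.18605·e^(−0.033t)) → 1 + 43.18605·e^(−0.033t) = 3.32362
e^(−0.033t) = 0.053805 → t = ln(18.58571)/0.033 = 2.92239/0.033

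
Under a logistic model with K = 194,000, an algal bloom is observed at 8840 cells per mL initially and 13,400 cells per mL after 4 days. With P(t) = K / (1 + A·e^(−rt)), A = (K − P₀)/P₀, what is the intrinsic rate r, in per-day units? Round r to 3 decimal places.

r ≈ 0.110 per day

A = (194000 − 8840)/8840 = 20.9457
13400 = 194000/(1 + 20.9457·e^(−r·4)) → e^(−4r) = (14.47761 − 1)/20.9457 = 0.643455
r = −ln(0.643455)/4 = 0.4409/4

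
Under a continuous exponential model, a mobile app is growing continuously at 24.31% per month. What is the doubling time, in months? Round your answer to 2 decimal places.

doubling time = ln(2) / |r| = 0.69315 / 0.2431

doubling time ≈ 2.85 months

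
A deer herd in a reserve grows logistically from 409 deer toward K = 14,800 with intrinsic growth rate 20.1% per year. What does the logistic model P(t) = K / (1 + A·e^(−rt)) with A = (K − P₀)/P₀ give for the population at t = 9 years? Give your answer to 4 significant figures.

≈ 2,188 deer

A = (14800 − 409)/409 = 35.18582
P(9) = 14800 / (1 + 35.18582·e^(−0.201·9)) = 14800 / (1 + 35.18582·0.163818)
= 14800 / 6.76407 ≈ 2188.03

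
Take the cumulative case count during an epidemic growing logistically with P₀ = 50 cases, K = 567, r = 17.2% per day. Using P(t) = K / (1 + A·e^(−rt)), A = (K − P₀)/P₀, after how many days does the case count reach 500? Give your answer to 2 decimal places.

A = (567 − 50)/50 = 10.34
500 = 567/(1 + 10.34·e^(−0.172t)) → 1 + 10.34·e^(−0.172t) = 1.134
e^(−0.172t) = 0.012959 → t = ln(77.16418)/0.172 = 4.34594/0.172

t ≈ 25.27 days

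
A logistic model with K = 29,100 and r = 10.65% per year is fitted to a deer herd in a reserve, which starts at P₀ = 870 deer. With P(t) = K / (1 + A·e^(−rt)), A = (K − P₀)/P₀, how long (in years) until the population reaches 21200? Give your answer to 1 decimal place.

t ≈ 41.9 years

A = (29100 − 870)/870 = 32.44828
21200 = 29100/(1 + 32.44828·e^(−0.1065t)) → 1 + 32.44828·e^(−0.1065t) = 1.37264
e^(−0.1065t) = 0.011484 → t = ln(87.07639)/0.1065 = 4.46679/0.1065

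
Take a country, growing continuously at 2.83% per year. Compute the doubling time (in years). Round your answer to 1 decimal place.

doubling time ≈ 24.5 years

doubling time = ln(2) / |r| = 0.69315 / 0.0283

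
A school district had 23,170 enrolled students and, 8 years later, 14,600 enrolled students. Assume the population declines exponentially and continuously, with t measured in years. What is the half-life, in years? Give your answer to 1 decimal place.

r = ln(14600/23170) / 8 = ln(0.63013) / 8 ≈ -0.05773 per year
half-life = ln 2 / |r| = 0.69315 / 0.05773

half-life ≈ 12.0 years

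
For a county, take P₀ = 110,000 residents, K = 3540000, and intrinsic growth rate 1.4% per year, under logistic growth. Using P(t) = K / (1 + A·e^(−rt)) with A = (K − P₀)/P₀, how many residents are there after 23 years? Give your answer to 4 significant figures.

≈ 150,000 residents

A = (3540000 − 110000)/110000 = 31.18182
P(23) = 3540000 / (1 + 31.18182·e^(−0.014·23)) = 3540000 / (1 + 31.18182·0.724698)
= 3540000 / 23.59741 ≈ 150016.48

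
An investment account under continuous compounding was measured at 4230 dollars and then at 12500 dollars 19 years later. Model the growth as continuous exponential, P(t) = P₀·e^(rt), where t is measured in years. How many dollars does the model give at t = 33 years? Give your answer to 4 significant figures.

≈ 27,770 dollars

r = ln(12500/4230) / 19 ≈ 0.057028 per year
P(33) = 4230 · e^(0.057028·33) = 4230 · 6.56606 ≈ 27774.45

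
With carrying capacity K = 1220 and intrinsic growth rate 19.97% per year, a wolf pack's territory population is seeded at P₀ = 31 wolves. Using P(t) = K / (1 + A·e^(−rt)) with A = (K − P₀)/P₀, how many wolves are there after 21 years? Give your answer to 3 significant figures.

≈ 773 wolves

A = (1220 − 31)/31 = 38.35484
P(21) = 1220 / (1 + 38.35484·e^(−0.1997·21)) = 1220 / (1 + 38.35484·0.01509)
= 1220 / 1.57879 ≈ 772.74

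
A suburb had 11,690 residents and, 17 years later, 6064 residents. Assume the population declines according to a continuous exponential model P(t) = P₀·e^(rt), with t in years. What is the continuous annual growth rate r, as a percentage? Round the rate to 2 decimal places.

r ≈ -3.86% per year

6064 = 11690 · e^(r·17)
e^(17r) = 6064/11690 = 0.51873
r = ln(0.51873) / 17 = -0.65636 / 17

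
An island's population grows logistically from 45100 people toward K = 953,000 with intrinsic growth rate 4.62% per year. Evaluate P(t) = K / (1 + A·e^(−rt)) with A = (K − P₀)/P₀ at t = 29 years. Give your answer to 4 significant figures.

A = (953000 − 45100)/45100 = 20.13082
P(29) = 953000 / (1 + 20.13082·e^(−0.0462·29)) = 953000 / (1 + 20.13082·0.261898)
= 953000 / 6.27222 ≈ 151939.76

≈ 151,900 people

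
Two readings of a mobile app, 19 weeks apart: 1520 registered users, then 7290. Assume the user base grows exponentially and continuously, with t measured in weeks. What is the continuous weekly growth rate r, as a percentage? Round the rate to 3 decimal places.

r ≈ 8.252% per week

7290 = 1520 · e^(r·19)
e^(19r) = 7290/1520 = 4.79605
r = ln(4.79605) / 19 = 1.56779 / 19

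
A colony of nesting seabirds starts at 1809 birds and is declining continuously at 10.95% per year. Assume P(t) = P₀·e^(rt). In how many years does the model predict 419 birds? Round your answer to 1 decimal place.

t ≈ 13.4 years

419 = 1809 · e^(-0.1095·t)
t = ln(419/1809) / -0.1095 = ln(0.23162) / -0.1095 = -1.46266 / -0.1095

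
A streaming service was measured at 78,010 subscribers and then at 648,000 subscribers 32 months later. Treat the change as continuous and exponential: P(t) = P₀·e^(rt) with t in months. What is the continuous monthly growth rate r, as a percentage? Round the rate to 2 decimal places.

r ≈ 6.62% per month

648000 = 78010 · e^(r·32)
e^(32r) = 648000/78010 = 8.30663
r = ln(8.30663) / 32 = 2.11705 / 32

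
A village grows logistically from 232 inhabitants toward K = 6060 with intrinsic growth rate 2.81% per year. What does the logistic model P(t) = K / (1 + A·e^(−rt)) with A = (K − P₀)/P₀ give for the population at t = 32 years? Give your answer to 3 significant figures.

A = (6060 − 232)/232 = 25.12069
P(32) = 6060 / (1 + 25.12069·e^(−0.0281·32)) = 6060 / (1 + 25.12069·0.406895)
= 6060 / 11.22148 ≈ 540.04

≈ 540 inhabitants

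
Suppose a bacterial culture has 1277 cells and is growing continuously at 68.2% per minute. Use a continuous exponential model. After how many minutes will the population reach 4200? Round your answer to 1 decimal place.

t ≈ 1.7 minutes

4200 = 1277 · e^(0.682·t)
t = ln(4200/1277) / 0.682 = ln(3.28896) / 0.682 = 1.19057 / 0.682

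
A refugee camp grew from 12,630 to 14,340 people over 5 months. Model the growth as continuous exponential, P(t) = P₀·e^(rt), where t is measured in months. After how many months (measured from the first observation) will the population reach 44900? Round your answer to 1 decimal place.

r = ln(14340/12630) / 5 ≈ 0.025396 per month
t = ln(44900/12630) / r = 1.26836 / 0.025396 ≈ 49.944

t ≈ 49.9 months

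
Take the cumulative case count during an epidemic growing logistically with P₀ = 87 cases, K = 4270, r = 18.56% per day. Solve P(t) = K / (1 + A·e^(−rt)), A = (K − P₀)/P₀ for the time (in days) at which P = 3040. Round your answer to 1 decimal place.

A = (4270 − 87)/87 = 48.08046
3040 = 4270/(1 + 48.08046·e^(−0.1856t)) → 1 + 48.08046·e^(−0.1856t) = 1.40461
e^(−0.1856t) = 0.008415 → t = ln(118.83301)/0.1856 = 4.77772/0.1856

t ≈ 25.7 days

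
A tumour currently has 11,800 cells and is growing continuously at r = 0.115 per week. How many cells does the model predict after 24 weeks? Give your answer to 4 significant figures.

P(24) = 11800 · e^(0.115·24) = 11800 · e^(2.76)
= 11800 · 15.79984 ≈ 186438.15

≈ 186,400 cells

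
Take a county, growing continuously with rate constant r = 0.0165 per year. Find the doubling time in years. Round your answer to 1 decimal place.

doubling time = ln(2) / |r| = 0.69315 / 0.0165

doubling time ≈ 42.0 years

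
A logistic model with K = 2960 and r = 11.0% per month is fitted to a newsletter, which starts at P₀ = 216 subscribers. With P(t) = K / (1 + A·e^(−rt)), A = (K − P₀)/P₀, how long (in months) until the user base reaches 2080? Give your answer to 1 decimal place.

A = (2960 − 216)/216 = 12.7037
2080 = 2960/(1 + 12.7037·e^(−0.11t)) → 1 + 12.7037·e^(−0.11t) = 1.42308
e^(−0.11t) = 0.033303 → t = ln(30.02694)/0.11 = 3.40209/0.11

t ≈ 30.9 months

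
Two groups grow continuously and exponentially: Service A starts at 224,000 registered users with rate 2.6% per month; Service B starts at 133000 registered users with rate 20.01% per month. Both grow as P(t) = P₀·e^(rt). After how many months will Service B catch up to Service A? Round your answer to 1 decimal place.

224000·e^(0.026t) = 133000·e^(0.2001t)
224000/133000 = e^((0.2001 − 0.026)t) → ln(1.68421) = 0.1741·t
t = 0.5213 / 0.1741

t ≈ 3.0 months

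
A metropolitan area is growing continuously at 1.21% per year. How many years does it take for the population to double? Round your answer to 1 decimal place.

doubling time = ln(2) / |r| = 0.69315 / 0.0121

doubling time ≈ 57.3 years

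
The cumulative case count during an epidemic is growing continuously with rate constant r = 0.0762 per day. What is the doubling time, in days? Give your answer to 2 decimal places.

doubling time ≈ 9.10 days

doubling time = ln(2) / |r| = 0.69315 / 0.0762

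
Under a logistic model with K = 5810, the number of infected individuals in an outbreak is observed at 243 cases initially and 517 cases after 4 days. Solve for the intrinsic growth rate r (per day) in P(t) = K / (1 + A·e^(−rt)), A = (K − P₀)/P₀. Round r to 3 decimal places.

A = (5810 − 243)/243 = 22.90947
517 = 5810/(1 + 22.90947·e^(−r·4)) → e^(−4r) = (11.23791 − 1)/22.90947 = 0.446886
r = −ln(0.446886)/4 = 0.80545/4

r ≈ 0.201 per day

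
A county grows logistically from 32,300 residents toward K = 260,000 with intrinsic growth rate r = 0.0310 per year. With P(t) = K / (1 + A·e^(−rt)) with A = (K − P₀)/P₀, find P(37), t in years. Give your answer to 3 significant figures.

A = (260000 − 32300)/32300 = 7.04954
P(37) = 260000 / (1 + 7.04954·e^(−0.031·37)) = 260000 / (1 + 7.04954·0.317588)
= 260000 / 3.23885 ≈ 80275.44

≈ 80,300 residents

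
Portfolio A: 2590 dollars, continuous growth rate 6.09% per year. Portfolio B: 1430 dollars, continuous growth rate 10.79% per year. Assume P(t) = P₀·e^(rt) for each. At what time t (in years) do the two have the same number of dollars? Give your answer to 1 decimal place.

t ≈ 12.6 years

2590·e^(0.0609t) = 1430·e^(0.1079t)
2590/1430 = e^((0.1079 − 0.0609)t) → ln(1.81119) = 0.047·t
t = 0.59398 / 0.047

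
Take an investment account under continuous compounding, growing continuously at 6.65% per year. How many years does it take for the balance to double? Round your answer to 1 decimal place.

doubling time ≈ 10.4 years

doubling time = ln(2) / |r| = 0.69315 / 0.0665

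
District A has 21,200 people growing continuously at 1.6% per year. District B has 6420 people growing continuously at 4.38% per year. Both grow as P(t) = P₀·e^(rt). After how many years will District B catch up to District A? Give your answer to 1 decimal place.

21200·e^(0.016t) = 6420·e^(0.0438t)
21200/6420 = e^((0.0438 − 0.016)t) → ln(3.30218) = 0.0278·t
t = 1.19458 / 0.0278

t ≈ 43.0 years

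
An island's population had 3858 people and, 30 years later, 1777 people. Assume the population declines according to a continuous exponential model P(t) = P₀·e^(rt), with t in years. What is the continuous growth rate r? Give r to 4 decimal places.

1777 = 3858 · e^(r·30)
e^(30r) = 1777/3858 = 0.4606
r = ln(0.4606) / 30 = -0.77522 / 30

r ≈ -0.0258 per year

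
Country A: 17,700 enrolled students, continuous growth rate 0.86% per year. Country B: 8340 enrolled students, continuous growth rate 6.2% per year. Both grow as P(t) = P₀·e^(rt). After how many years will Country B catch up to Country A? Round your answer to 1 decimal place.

t ≈ 14.1 years

17700·e^(0.0086t) = 8340·e^(0.062t)
17700/8340 = e^((0.062 − 0.0086)t) → ln(2.1223) = 0.0534·t
t = 0.7525 / 0.0534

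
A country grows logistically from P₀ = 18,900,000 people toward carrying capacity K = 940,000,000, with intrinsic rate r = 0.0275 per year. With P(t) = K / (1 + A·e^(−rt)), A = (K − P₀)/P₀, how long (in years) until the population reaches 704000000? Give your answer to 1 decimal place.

A = (940000000 − 18900000)/18900000 = 48.73545
704000000 = 940000000/(1 + 48.73545·e^(−0.0275t)) → 1 + 48.73545·e^(−0.0275t) = 1.33523
e^(−0.0275t) = 0.006879 → t = ln(145.38032)/0.0275 = 4.97935/0.0275

t ≈ 181.1 years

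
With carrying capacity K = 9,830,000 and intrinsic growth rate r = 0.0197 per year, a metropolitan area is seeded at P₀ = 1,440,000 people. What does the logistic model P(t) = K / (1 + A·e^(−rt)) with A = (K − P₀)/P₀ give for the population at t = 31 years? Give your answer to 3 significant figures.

A = (9830000 − 1440000)/1440000 = 5.82639
P(31) = 9830000 / (1 + 5.82639·e^(−0.0197·31)) = 9830000 / (1 + 5.82639·0.542971)
= 9830000 / 4.16356 ≈ 2360961.35

≈ 2,360,000 people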